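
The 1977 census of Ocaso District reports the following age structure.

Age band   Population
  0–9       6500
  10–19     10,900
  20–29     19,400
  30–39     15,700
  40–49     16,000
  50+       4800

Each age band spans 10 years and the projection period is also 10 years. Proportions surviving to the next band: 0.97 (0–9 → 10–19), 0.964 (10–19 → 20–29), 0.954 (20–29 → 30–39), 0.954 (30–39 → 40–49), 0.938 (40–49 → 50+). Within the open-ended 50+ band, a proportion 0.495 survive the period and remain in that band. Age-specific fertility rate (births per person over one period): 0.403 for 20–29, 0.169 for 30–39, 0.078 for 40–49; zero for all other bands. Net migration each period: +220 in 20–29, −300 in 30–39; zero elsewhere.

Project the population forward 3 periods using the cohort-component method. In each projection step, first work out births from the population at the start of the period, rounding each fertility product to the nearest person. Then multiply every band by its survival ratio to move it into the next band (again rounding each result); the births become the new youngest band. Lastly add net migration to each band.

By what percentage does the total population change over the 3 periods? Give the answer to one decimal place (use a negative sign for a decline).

-7.6

[period 1]
Births: 19400 × 0.403 = 7818  |  15700 × 0.169 = 2653  |  16000 × 0.078 = 1248 → 11719
10–19: 6500 × 0.97 = 6305
20–29: 10900 × 0.964 = 10508
30–39: 19400 × 0.954 = 18508
40–49: 15700 × 0.954 = 14978
50+: 16000 × 0.938 + 4800 × 0.495 = 15008 + 2376 = 17384
Net migration: 20–29 + 220 → 10728; 30–39 − 300 → 18208
Population now: 0–9=11719, 10–19=6305, 20–29=10728, 30–39=18208, 40–49=14978, 50+=17384
[period 2]
Births: 10728 × 0.403 = 4323  |  18208 × 0.169 = 3077  |  14978 × 0.078 = 1168 → 8568
10–19: 11719 × 0.97 = 11367
20–29: 6305 × 0.964 = 6078
30–39: 10728 × 0.954 = 10235
40–49: 18208 × 0.954 = 17370
50+: 14978 × 0.938 + 17384 × 0.495 = 14049 + 8605 = 22654
Net migration: 20–29 + 220 → 6298; 30–39 − 300 → 9935
Population now: 0–9=8568, 10–19=11367, 20–29=6298, 30–39=9935, 40–49=17370, 50+=22654
[period 3]
Births: 6298 × 0.403 = 2538  |  9935 × 0.169 = 1679  |  17370 × 0.078 = 1355 → 5572
10–19: 8568 × 0.97 = 8311
20–29: 11367 × 0.964 = 10958
30–39: 6298 × 0.954 = 6008
40–49: 9935 × 0.954 = 9478
50+: 17370 × 0.938 + 22654 × 0.495 = 16293 + 11214 = 27507
Net migration: 20–29 + 220 → 11178; 30–39 − 300 → 5708
Population now: 0–9=5572, 10–19=8311, 20–29=11178, 30–39=5708, 40–49=9478, 50+=27507
Total: 73300 → 67754; change = -5546; percentage change = -7.6%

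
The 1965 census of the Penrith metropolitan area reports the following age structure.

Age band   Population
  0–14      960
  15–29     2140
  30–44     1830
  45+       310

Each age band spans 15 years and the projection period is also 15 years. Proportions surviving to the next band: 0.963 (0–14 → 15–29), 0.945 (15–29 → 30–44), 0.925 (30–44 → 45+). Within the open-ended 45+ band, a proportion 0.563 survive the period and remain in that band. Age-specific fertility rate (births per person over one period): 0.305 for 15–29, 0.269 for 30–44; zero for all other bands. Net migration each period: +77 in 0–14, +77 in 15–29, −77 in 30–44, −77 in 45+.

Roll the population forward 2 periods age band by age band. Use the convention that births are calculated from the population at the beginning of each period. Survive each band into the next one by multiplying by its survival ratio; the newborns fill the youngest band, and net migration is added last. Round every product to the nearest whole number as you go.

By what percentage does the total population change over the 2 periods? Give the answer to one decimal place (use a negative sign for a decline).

9.9

Let band 1 be 0–14 through band 4 = 45+.
[period 1]
Births: 2140 × 0.305 = 653, 1830 × 0.269 = 492 ⇒ total 1145
Band 2: 960 × 0.963 = 924
Band 3: 2140 × 0.945 = 2022
Band 4: 1830 × 0.925 + 310 × 0.563 = 1693 + 175 = 1868
Net migration: Band 1 + 77 → 1222; Band 2 + 77 → 1001; Band 3 − 77 → 1945; Band 4 − 77 → 1791
→ [1222, 1001, 1945, 1791]
[period 2]
Births: 1001 × 0.305 = 305, 1945 × 0.269 = 523 ⇒ total 828
Band 2: 1222 × 0.963 = 1177
Band 3: 1001 × 0.945 = 946
Band 4: 1945 × 0.925 + 1791 × 0.563 = 1799 + 1008 = 2807
Net migration: Band 1 + 77 → 905; Band 2 + 77 → 1254; Band 3 − 77 → 869; Band 4 − 77 → 2730
→ [905, 1254, 869, 2730]
Total: 5240 → 5758; change = 518; percentage change = 9.9%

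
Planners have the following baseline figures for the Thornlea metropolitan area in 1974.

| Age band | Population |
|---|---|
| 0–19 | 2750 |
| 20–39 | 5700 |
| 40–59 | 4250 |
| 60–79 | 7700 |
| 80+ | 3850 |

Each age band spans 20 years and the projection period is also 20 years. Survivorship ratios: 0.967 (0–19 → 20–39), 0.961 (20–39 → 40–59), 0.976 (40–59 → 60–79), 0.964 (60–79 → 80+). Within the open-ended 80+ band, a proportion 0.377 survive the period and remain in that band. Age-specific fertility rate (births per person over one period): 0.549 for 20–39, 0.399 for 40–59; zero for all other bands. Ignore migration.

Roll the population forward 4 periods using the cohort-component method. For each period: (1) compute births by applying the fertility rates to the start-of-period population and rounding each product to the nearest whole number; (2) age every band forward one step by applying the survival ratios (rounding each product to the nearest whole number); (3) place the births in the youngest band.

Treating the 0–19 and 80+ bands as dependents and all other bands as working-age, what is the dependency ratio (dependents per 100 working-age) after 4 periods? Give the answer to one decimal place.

81.2

Numbering the groups 1..5 from youngest to oldest:
[period 1]
Births: 5700 × 0.549 = 3129 ; 4250 × 0.399 = 1696 → total 4825
Group 2: 2750 × 0.967 = 2659
Group 3: 5700 × 0.961 = 5478
Group 4: 4250 × 0.976 = 4148
Group 5: 7700 × 0.964 + 3850 × 0.377 = 7423 + 1451 = 8874
End of period: [4825, 2659, 5478, 4148, 8874]
[period 2]
Births: 2659 × 0.549 = 1460 ; 5478 × 0.399 = 2186 → total 3646
Group 2: 4825 × 0.967 = 4666
Group 3: 2659 × 0.961 = 2555
Group 4: 5478 × 0.976 = 5347
Group 5: 4148 × 0.964 + 8874 × 0.377 = 3999 + 3345 = 7344
End of period: [3646, 4666, 2555, 5347, 7344]
[period 3]
Births: 4666 × 0.549 = 2562 ; 2555 × 0.399 = 1019 → total 3581
Group 2: 3646 × 0.967 = 3526
Group 3: 4666 × 0.961 = 4484
Group 4: 2555 × 0.976 = 2494
Group 5: 5347 × 0.964 + 7344 × 0.377 = 5155 + 2769 = 7924
End of period: [3581, 3526, 4484, 2494, 7924]
[period 4]
Births: 3526 × 0.549 = 1936 ; 4484 × 0.399 = 1789 → total 3725
Group 2: 3581 × 0.967 = 3463
Group 3: 3526 × 0.961 = 3388
Group 4: 4484 × 0.976 = 4376
Group 5: 2494 × 0.964 + 7924 × 0.377 = 2404 + 2987 = 5391
End of period: [3725, 3463, 3388, 4376, 5391]
Dependents (band 0–19 + band 80+) = 3725 + 5391 = 9116; working-age = 11227; ratio = 9116/11227 × 100 = 81.2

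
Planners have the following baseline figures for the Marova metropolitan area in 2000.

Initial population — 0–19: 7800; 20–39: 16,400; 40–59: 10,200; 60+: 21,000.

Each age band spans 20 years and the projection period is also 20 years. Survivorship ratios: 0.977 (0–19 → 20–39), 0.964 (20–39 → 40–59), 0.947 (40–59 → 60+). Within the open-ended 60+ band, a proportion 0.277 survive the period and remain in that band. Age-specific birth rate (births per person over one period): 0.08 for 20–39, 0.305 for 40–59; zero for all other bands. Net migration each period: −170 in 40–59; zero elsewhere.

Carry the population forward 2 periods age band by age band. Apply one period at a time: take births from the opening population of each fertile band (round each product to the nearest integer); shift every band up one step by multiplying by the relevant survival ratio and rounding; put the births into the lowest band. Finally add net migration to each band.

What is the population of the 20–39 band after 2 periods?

4321

— Period 1 —
Births: 16400 × 0.08 = 1312  |  10200 × 0.305 = 3111 ⇒ total 4423
20–39: 7800 × 0.977 = 7621
40–59: 16400 × 0.964 = 15810
60+: 10200 × 0.947 + 21000 × 0.277 = 9659 + 5817 = 15476
Net migration: 40–59 − 170 → 15640
→ [4423, 7621, 15640, 15476]
— Period 2 —
Births: 7621 × 0.08 = 610  |  15640 × 0.305 = 4770 ⇒ total 5380
20–39: 4423 × 0.977 = 4321
40–59: 7621 × 0.964 = 7347
60+: 15640 × 0.947 + 15476 × 0.277 = 14811 + 4287 = 19098
Net migration: 40–59 − 170 → 7177
→ [5380, 4321, 7177, 19098]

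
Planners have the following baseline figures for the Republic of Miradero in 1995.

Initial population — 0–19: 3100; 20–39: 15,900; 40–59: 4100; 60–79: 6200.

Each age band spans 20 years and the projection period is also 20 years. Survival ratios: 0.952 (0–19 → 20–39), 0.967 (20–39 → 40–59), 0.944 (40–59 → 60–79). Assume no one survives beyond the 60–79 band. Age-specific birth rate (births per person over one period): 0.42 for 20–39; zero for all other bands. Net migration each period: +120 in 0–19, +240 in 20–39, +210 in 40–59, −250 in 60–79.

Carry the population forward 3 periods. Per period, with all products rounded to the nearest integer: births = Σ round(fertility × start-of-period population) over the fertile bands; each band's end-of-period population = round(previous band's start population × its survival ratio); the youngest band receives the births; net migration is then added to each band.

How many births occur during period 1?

6678

Period 1:
Births: 15900 * 0.42 = 6678
20–39: 3100 * 0.952 = 2951
40–59: 15900 * 0.967 = 15375
60–79: 4100 * 0.944 = 3870
Net migration: 0–19 + 120 → 6798; 20–39 + 240 → 3191; 40–59 + 210 → 15585; 60–79 − 250 → 3620
Population now: 0–19=6798, 20–39=3191, 40–59=15585, 60–79=3620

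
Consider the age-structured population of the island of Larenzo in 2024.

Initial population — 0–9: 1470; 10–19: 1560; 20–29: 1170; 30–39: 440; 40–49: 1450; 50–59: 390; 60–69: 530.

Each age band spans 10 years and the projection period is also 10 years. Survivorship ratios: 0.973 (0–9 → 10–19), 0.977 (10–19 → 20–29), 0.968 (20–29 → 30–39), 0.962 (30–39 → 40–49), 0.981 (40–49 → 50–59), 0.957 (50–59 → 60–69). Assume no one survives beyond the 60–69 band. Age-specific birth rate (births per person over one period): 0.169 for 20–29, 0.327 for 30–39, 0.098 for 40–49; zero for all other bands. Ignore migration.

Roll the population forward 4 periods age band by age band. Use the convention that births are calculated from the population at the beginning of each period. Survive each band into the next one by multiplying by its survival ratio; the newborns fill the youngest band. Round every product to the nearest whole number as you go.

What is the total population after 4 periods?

6259

Period 1.
Births: 1170 × 0.169 = 198 ; 440 × 0.327 = 144 ; 1450 × 0.098 = 142 ⇒ total 484
10–19: 1470 × 0.973 = 1430
20–29: 1560 × 0.977 = 1524
30–39: 1170 × 0.968 = 1133
40–49: 440 × 0.962 = 423
50–59: 1450 × 0.981 = 1422
60–69: 390 × 0.957 = 373
End of period: [484, 1430, 1524, 1133, 423, 1422, 373]
Period 2.
Births: 1524 × 0.169 = 258 ; 1133 × 0.327 = 370 ; 423 × 0.098 = 41 ⇒ total 669
10–19: 484 × 0.973 = 471
20–29: 1430 × 0.977 = 1397
30–39: 1524 × 0.968 = 1475
40–49: 1133 × 0.962 = 1090
50–59: 423 × 0.981 = 415
60–69: 1422 × 0.957 = 1361
End of period: [669, 471, 1397, 1475, 1090, 415, 1361]
Period 3.
Births: 1397 × 0.169 = 236 ; 1475 × 0.327 = 482 ; 1090 × 0.098 = 107 ⇒ total 825
10–19: 669 × 0.973 = 651
20–29: 471 × 0.977 = 460
30–39: 1397 × 0.968 = 1352
40–49: 1475 × 0.962 = 1419
50–59: 1090 × 0.981 = 1069
60–69: 415 × 0.957 = 397
End of period: [825, 651, 460, 1352, 1419, 1069, 397]
Period 4.
Births: 460 × 0.169 = 78 ; 1352 × 0.327 = 442 ; 1419 × 0.098 = 139 ⇒ total 659
10–19: 825 × 0.973 = 803
20–29: 651 × 0.977 = 636
30–39: 460 × 0.968 = 445
40–49: 1352 × 0.962 = 1301
50–59: 1419 × 0.981 = 1392
60–69: 1069 × 0.957 = 1023
End of period: [659, 803, 636, 445, 1301, 1392, 1023]
Total after period 4: 659 + 803 + 636 + 445 + 1301 + 1392 + 1023 = 6259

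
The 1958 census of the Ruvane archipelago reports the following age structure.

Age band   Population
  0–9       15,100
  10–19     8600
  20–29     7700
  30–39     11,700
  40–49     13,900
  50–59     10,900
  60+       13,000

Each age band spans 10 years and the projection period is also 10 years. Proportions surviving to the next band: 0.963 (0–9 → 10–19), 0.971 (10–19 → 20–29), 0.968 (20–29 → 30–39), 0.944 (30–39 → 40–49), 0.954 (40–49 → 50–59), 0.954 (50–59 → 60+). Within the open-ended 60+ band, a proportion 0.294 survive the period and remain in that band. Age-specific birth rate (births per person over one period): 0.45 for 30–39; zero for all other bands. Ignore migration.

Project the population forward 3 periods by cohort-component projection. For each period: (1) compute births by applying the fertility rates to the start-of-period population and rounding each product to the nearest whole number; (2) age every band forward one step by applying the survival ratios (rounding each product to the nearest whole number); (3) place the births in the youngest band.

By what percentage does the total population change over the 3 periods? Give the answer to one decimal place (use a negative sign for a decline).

-32.3

Period 1:
Births: 11700 × 0.45 = 5265
10–19: 15100 × 0.963 = 14541
20–29: 8600 × 0.971 = 8351
30–39: 7700 × 0.968 = 7454
40–49: 11700 × 0.944 = 11045
50–59: 13900 × 0.954 = 13261
60+: 10900 × 0.954 + 13000 × 0.294 = 10399 + 3822 = 14221
→ [5265, 14541, 8351, 7454, 11045, 13261, 14221]
Period 2:
Births: 7454 × 0.45 = 3354
10–19: 5265 × 0.963 = 5070
20–29: 14541 × 0.971 = 14119
30–39: 8351 × 0.968 = 8084
40–49: 7454 × 0.944 = 7037
50–59: 11045 × 0.954 = 10537
60+: 13261 × 0.954 + 14221 × 0.294 = 12651 + 4181 = 16832
→ [3354, 5070, 14119, 8084, 7037, 10537, 16832]
Period 3:
Births: 8084 × 0.45 = 3638
10–19: 3354 × 0.963 = 3230
20–29: 5070 × 0.971 = 4923
30–39: 14119 × 0.968 = 13667
40–49: 8084 × 0.944 = 7631
50–59: 7037 × 0.954 = 6713
60+: 10537 × 0.954 + 16832 × 0.294 = 10052 + 4949 = 15001
→ [3638, 3230, 4923, 13667, 7631, 6713, 15001]
Total: 80900 → 54803; change = -26097; percentage change = -32.3%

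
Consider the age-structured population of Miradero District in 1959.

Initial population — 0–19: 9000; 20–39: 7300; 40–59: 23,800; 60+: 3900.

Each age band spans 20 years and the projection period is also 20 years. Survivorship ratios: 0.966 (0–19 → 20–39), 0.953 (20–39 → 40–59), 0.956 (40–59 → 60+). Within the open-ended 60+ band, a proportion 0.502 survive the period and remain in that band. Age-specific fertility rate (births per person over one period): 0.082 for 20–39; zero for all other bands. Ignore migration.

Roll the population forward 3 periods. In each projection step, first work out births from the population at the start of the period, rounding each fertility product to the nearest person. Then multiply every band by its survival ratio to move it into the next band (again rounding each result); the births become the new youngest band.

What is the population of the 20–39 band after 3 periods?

689

Call the groups 1 to 4, youngest first.
Period 1.
Births: 7300 × 0.082 = 599
Group 2: 9000 × 0.966 = 8694
Group 3: 7300 × 0.953 = 6957
Group 4: 23800 × 0.956 + 3900 × 0.502 = 22753 + 1958 = 24711
→ [599, 8694, 6957, 24711]
Period 2.
Births: 8694 × 0.082 = 713
Group 2: 599 × 0.966 = 579
Group 3: 8694 × 0.953 = 8285
Group 4: 6957 × 0.956 + 24711 × 0.502 = 6651 + 12405 = 19056
→ [713, 579, 8285, 19056]
Period 3.
Births: 579 × 0.082 = 47
Group 2: 713 × 0.966 = 689
Group 3: 579 × 0.953 = 552
Group 4: 8285 × 0.956 + 19056 × 0.502 = 7920 + 9566 = 17486
→ [47, 689, 552, 17486]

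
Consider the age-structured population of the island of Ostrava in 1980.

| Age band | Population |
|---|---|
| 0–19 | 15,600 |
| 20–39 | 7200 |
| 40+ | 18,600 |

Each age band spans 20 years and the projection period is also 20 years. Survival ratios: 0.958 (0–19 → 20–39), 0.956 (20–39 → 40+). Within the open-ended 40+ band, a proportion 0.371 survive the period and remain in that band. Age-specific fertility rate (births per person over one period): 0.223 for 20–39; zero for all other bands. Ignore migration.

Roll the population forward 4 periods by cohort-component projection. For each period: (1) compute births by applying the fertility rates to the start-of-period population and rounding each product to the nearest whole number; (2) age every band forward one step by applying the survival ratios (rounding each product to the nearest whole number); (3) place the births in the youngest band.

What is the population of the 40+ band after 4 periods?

After projecting period 1:
Births: 7200 * 0.223 = 1606
20–39: 15600 * 0.958 = 14945
40+: 7200 * 0.956 + 18600 * 0.371 = 6883 + 6901 = 13784
→ [1606, 14945, 13784]
After projecting period 2:
Births: 14945 * 0.223 = 3333
20–39: 1606 * 0.958 = 1539
40+: 14945 * 0.956 + 13784 * 0.371 = 14287 + 5114 = 19401
→ [3333, 1539, 19401]
After projecting period 3:
Births: 1539 * 0.223 = 343
20–39: 3333 * 0.958 = 3193
40+: 1539 * 0.956 + 19401 * 0.371 = 1471 + 7198 = 8669
→ [343, 3193, 8669]
After projecting period 4:
Births: 3193 * 0.223 = 712
20–39: 343 * 0.958 = 329
40+: 3193 * 0.956 + 8669 * 0.371 = 3053 + 3216 = 6269
→ [712, 329, 6269]

6269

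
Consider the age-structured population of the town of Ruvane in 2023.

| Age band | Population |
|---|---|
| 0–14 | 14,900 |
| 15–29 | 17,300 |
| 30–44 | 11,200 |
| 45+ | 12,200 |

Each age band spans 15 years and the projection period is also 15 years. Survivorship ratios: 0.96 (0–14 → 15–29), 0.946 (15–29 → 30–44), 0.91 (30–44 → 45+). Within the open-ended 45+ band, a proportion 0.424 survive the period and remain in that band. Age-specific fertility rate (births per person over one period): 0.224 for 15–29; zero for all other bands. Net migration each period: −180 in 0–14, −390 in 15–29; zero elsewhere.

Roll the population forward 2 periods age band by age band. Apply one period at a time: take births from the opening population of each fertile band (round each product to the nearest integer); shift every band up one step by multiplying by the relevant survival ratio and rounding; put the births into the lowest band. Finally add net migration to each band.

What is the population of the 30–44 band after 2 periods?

Period 1.
Births: 17300 * 0.224 = 3875
15–29: 14900 * 0.96 = 14304
30–44: 17300 * 0.946 = 16366
45+: 11200 * 0.91 + 12200 * 0.424 = 10192 + 5173 = 15365
Net migration: 0–14 − 180 → 3695; 15–29 − 390 → 13914
Population now: 0–14=3695, 15–29=13914, 30–44=16366, 45+=15365
Period 2.
Births: 13914 * 0.224 = 3117
15–29: 3695 * 0.96 = 3547
30–44: 13914 * 0.946 = 13163
45+: 16366 * 0.91 + 15365 * 0.424 = 14893 + 6515 = 21408
Net migration: 0–14 − 180 → 2937; 15–29 − 390 → 3157
Population now: 0–14=2937, 15–29=3157, 30–44=13163, 45+=21408

13163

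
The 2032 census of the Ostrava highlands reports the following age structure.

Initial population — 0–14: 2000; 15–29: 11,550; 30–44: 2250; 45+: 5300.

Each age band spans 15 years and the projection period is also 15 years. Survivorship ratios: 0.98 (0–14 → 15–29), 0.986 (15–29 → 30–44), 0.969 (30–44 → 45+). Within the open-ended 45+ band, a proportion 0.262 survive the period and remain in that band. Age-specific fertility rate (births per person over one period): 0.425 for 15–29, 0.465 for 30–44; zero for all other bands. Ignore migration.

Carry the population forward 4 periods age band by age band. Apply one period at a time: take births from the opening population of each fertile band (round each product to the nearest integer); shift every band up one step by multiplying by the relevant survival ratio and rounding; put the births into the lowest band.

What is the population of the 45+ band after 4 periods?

6888

Period 1.
Births: 11550 × 0.425 = 4909  |  2250 × 0.465 = 1046 ⇒ total 5955
15–29: 2000 × 0.98 = 1960
30–44: 11550 × 0.986 = 11388
45+: 2250 × 0.969 + 5300 × 0.262 = 2180 + 1389 = 3569
Giving 5955 / 1960 / 11388 / 3569.
Period 2.
Births: 1960 × 0.425 = 833  |  11388 × 0.465 = 5295 ⇒ total 6128
15–29: 5955 × 0.98 = 5836
30–44: 1960 × 0.986 = 1933
45+: 11388 × 0.969 + 3569 × 0.262 = 11035 + 935 = 11970
Giving 6128 / 5836 / 1933 / 11970.
Period 3.
Births: 5836 × 0.425 = 2480  |  1933 × 0.465 = 899 ⇒ total 3379
15–29: 6128 × 0.98 = 6005
30–44: 5836 × 0.986 = 5754
45+: 1933 × 0.969 + 11970 × 0.262 = 1873 + 3136 = 5009
Giving 3379 / 6005 / 5754 / 5009.
Period 4.
Births: 6005 × 0.425 = 2552  |  5754 × 0.465 = 2676 ⇒ total 5228
15–29: 3379 × 0.98 = 3311
30–44: 6005 × 0.986 = 5921
45+: 5754 × 0.969 + 5009 × 0.262 = 5576 + 1312 = 6888
Giving 5228 / 3311 / 5921 / 6888.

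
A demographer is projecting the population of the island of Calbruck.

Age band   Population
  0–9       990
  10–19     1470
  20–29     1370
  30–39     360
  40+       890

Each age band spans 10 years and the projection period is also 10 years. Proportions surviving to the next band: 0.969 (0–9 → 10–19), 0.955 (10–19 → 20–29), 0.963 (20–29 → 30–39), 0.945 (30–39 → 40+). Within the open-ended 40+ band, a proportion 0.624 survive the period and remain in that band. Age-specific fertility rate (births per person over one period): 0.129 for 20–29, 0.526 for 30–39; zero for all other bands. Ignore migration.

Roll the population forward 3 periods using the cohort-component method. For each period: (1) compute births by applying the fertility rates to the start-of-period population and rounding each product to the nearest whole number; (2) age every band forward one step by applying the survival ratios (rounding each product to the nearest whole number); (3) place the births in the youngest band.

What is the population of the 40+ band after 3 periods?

2404

(Bands numbered youngest = 1 to oldest = 5.)
After projecting period 1:
Births: 1370 × 0.129 = 177 ; 360 × 0.526 = 189 ⇒ total 366
Band 2: 990 × 0.969 = 959
Band 3: 1470 × 0.955 = 1404
Band 4: 1370 × 0.963 = 1319
Band 5: 360 × 0.945 + 890 × 0.624 = 340 + 555 = 895
→ [366, 959, 1404, 1319, 895]
After projecting period 2:
Births: 1404 × 0.129 = 181 ; 1319 × 0.526 = 694 ⇒ total 875
Band 2: 366 × 0.969 = 355
Band 3: 959 × 0.955 = 916
Band 4: 1404 × 0.963 = 1352
Band 5: 1319 × 0.945 + 895 × 0.624 = 1246 + 558 = 1804
→ [875, 355, 916, 1352, 1804]
After projecting period 3:
Births: 916 × 0.129 = 118 ; 1352 × 0.526 = 711 ⇒ total 829
Band 2: 875 × 0.969 = 848
Band 3: 355 × 0.955 = 339
Band 4: 916 × 0.963 = 882
Band 5: 1352 × 0.945 + 1804 × 0.624 = 1278 + 1126 = 2404
→ [829, 848, 339, 882, 2404]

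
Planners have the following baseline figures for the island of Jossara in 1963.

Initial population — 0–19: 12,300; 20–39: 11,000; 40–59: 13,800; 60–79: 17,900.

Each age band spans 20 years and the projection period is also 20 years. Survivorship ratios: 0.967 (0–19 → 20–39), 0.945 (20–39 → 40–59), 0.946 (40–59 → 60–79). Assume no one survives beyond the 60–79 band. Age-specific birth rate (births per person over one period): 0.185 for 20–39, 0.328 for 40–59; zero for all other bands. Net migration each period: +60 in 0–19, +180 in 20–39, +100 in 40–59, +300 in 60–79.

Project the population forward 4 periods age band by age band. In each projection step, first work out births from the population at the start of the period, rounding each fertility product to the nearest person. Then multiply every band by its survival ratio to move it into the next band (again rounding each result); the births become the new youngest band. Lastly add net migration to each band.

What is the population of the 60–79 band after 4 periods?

— Period 1 —
Births: 11000 × 0.185 = 2035 ; 13800 × 0.328 = 4526 — total 6561
20–39: 12300 × 0.967 = 11894
40–59: 11000 × 0.945 = 10395
60–79: 13800 × 0.946 = 13055
Net migration: 0–19 + 60 → 6621; 20–39 + 180 → 12074; 40–59 + 100 → 10495; 60–79 + 300 → 13355
→ [6621, 12074, 10495, 13355]
— Period 2 —
Births: 12074 × 0.185 = 2234 ; 10495 × 0.328 = 3442 — total 5676
20–39: 6621 × 0.967 = 6403
40–59: 12074 × 0.945 = 11410
60–79: 10495 × 0.946 = 9928
Net migration: 0–19 + 60 → 5736; 20–39 + 180 → 6583; 40–59 + 100 → 11510; 60–79 + 300 → 10228
→ [5736, 6583, 11510, 10228]
— Period 3 —
Births: 6583 × 0.185 = 1218 ; 11510 × 0.328 = 3775 — total 4993
20–39: 5736 × 0.967 = 5547
40–59: 6583 × 0.945 = 6221
60–79: 11510 × 0.946 = 10888
Net migration: 0–19 + 60 → 5053; 20–39 + 180 → 5727; 40–59 + 100 → 6321; 60–79 + 300 → 11188
→ [5053, 5727, 6321, 11188]
— Period 4 —
Births: 5727 × 0.185 = 1059 ; 6321 × 0.328 = 2073 — total 3132
20–39: 5053 × 0.967 = 4886
40–59: 5727 × 0.945 = 5412
60–79: 6321 × 0.946 = 5980
Net migration: 0–19 + 60 → 3192; 20–39 + 180 → 5066; 40–59 + 100 → 5512; 60–79 + 300 → 6280
→ [3192, 5066, 5512, 6280]

6280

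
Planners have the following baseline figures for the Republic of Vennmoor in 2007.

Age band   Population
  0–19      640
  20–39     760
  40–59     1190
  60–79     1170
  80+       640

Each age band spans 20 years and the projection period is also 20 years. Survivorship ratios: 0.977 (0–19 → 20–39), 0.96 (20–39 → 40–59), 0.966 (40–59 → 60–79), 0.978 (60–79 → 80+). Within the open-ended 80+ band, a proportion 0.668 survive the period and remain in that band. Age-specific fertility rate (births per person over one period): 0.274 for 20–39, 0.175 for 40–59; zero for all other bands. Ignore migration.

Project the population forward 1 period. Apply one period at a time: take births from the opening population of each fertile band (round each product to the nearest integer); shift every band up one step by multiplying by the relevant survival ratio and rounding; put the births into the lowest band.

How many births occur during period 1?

(Groups numbered youngest = 1 to oldest = 5.)
After projecting period 1:
Births: 760 * 0.274 = 208 ; 1190 * 0.175 = 208 → 416
Group 2: 640 * 0.977 = 625
Group 3: 760 * 0.96 = 730
Group 4: 1190 * 0.966 = 1150
Group 5: 1170 * 0.978 + 640 * 0.668 = 1144 + 428 = 1572
Population now: 0–19=416, 20–39=625, 40–59=730, 60–79=1150, 80+=1572

416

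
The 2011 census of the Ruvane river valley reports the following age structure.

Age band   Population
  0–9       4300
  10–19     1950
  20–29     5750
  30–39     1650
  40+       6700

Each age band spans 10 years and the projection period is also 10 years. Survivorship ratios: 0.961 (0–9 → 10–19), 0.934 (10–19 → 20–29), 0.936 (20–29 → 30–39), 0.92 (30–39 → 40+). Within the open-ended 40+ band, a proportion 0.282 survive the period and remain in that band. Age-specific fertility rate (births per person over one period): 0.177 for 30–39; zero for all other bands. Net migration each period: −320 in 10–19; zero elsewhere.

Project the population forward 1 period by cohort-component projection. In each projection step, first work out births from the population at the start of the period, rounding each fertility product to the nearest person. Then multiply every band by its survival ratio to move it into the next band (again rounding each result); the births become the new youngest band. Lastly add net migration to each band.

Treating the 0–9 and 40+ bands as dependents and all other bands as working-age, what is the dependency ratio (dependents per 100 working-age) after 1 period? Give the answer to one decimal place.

(Groups numbered youngest = 1 to oldest = 5.)
[period 1]
Births: 1650 × 0.177 = 292
Group 2: 4300 × 0.961 = 4132
Group 3: 1950 × 0.934 = 1821
Group 4: 5750 × 0.936 = 5382
Group 5: 1650 × 0.92 + 6700 × 0.282 = 1518 + 1889 = 3407
Net migration: Group 2 − 320 → 3812
Population now: 0–9=292, 10–19=3812, 20–29=1821, 30–39=5382, 40+=3407
Dependents (band 0–9 + band 40+) = 292 + 3407 = 3699; working-age = 11015; ratio = 3699/11015 × 100 = 33.6

33.6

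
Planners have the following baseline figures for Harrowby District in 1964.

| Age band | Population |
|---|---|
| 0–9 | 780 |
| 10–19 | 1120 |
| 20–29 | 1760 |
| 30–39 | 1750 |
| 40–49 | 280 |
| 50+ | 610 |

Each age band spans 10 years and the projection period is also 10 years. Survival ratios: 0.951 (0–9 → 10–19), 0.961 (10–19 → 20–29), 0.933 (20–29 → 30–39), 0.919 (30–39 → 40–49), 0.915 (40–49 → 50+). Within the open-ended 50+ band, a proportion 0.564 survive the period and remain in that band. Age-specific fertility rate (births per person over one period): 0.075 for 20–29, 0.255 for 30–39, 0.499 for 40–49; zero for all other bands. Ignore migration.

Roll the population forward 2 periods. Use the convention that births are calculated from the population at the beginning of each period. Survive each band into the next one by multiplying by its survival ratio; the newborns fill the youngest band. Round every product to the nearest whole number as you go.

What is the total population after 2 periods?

7020

Call the groups 1 to 6, youngest first.
Period 1:
Births: 1760 × 0.075 = 132 ; 1750 × 0.255 = 446 ; 280 × 0.499 = 140 → 718
Group 2: 780 × 0.951 = 742
Group 3: 1120 × 0.961 = 1076
Group 4: 1760 × 0.933 = 1642
Group 5: 1750 × 0.919 = 1608
Group 6: 280 × 0.915 + 610 × 0.564 = 256 + 344 = 600
→ [718, 742, 1076, 1642, 1608, 600]
Period 2:
Births: 1076 × 0.075 = 81 ; 1642 × 0.255 = 419 ; 1608 × 0.499 = 802 → 1302
Group 2: 718 × 0.951 = 683
Group 3: 742 × 0.961 = 713
Group 4: 1076 × 0.933 = 1004
Group 5: 1642 × 0.919 = 1509
Group 6: 1608 × 0.915 + 600 × 0.564 = 1471 + 338 = 1809
→ [1302, 683, 713, 1004, 1509, 1809]
Total after period 2: 1302 + 683 + 713 + 1004 + 1509 + 1809 = 7020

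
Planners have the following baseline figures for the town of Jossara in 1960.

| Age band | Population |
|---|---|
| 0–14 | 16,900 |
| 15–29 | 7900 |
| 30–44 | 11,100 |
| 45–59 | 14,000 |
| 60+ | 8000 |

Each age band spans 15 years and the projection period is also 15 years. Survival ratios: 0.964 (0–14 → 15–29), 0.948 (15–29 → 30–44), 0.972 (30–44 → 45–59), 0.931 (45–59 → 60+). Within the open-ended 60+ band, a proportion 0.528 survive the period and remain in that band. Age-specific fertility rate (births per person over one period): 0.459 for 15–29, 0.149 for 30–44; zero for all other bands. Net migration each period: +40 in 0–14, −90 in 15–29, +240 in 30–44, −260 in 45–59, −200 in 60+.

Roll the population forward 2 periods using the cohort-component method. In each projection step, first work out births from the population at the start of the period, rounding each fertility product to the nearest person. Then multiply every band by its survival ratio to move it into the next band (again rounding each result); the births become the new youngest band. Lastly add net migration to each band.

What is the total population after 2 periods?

55128

[period 1]
Births: 7900 * 0.459 = 3626, 11100 * 0.149 = 1654 → 5280
15–29: 16900 * 0.964 = 16292
30–44: 7900 * 0.948 = 7489
45–59: 11100 * 0.972 = 10789
60+: 14000 * 0.931 + 8000 * 0.528 = 13034 + 4224 = 17258
Net migration: 0–14 + 40 → 5320; 15–29 − 90 → 16202; 30–44 + 240 → 7729; 45–59 − 260 → 10529; 60+ − 200 → 17058
Population now: 0–14=5320, 15–29=16202, 30–44=7729, 45–59=10529, 60+=17058
[period 2]
Births: 16202 * 0.459 = 7437, 7729 * 0.149 = 1152 → 8589
15–29: 5320 * 0.964 = 5128
30–44: 16202 * 0.948 = 15359
45–59: 7729 * 0.972 = 7513
60+: 10529 * 0.931 + 17058 * 0.528 = 9802 + 9007 = 18809
Net migration: 0–14 + 40 → 8629; 15–29 − 90 → 5038; 30–44 + 240 → 15599; 45–59 − 260 → 7253; 60+ − 200 → 18609
Population now: 0–14=8629, 15–29=5038, 30–44=15599, 45–59=7253, 60+=18609
Total after period 2: 8629 + 5038 + 15599 + 7253 + 18609 = 55128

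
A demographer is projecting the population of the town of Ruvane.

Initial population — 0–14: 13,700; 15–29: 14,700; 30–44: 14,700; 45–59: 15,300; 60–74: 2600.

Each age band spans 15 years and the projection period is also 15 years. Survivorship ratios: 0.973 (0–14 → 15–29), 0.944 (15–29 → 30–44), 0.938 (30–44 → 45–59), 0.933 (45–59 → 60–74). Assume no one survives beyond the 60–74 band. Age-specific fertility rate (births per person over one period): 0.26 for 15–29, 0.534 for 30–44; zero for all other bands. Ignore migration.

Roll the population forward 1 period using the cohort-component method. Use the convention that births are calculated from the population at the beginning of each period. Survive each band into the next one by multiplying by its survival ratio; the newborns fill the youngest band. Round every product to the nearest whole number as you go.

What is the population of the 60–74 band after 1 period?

Call the bands 1 to 5, youngest first.
[period 1]
Births: 14700 × 0.26 = 3822, 14700 × 0.534 = 7850 → total 11672
Band 2: 13700 × 0.973 = 13330
Band 3: 14700 × 0.944 = 13877
Band 4: 14700 × 0.938 = 13789
Band 5: 15300 × 0.933 = 14275
Giving 11672 / 13330 / 13877 / 13789 / 14275.

14275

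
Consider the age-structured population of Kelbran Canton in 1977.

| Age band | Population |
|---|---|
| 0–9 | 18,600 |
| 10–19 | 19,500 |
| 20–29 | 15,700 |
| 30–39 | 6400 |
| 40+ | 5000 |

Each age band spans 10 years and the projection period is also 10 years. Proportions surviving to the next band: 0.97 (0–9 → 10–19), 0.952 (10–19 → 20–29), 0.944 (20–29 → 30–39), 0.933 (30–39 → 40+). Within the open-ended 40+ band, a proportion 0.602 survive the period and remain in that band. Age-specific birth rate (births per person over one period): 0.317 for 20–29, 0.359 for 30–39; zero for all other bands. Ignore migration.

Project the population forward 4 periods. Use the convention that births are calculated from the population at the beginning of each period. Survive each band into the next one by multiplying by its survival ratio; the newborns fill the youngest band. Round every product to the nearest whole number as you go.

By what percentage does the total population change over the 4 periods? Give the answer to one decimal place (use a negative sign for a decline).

4.2

(Groups numbered youngest = 1 to oldest = 5.)
Period 1.
Births: 15700 × 0.317 = 4977, 6400 × 0.359 = 2298 ⇒ total 7275
Group 2: 18600 × 0.97 = 18042
Group 3: 19500 × 0.952 = 18564
Group 4: 15700 × 0.944 = 14821
Group 5: 6400 × 0.933 + 5000 × 0.602 = 5971 + 3010 = 8981
Population now: 0–9=7275, 10–19=18042, 20–29=18564, 30–39=14821, 40+=8981
Period 2.
Births: 18564 × 0.317 = 5885, 14821 × 0.359 = 5321 ⇒ total 11206
Group 2: 7275 × 0.97 = 7057
Group 3: 18042 × 0.952 = 17176
Group 4: 18564 × 0.944 = 17524
Group 5: 14821 × 0.933 + 8981 × 0.602 = 13828 + 5407 = 19235
Population now: 0–9=11206, 10–19=7057, 20–29=17176, 30–39=17524, 40+=19235
Period 3.
Births: 17176 × 0.317 = 5445, 17524 × 0.359 = 6291 ⇒ total 11736
Group 2: 11206 × 0.97 = 10870
Group 3: 7057 × 0.952 = 6718
Group 4: 17176 × 0.944 = 16214
Group 5: 17524 × 0.933 + 19235 × 0.602 = 16350 + 11579 = 27929
Population now: 0–9=11736, 10–19=10870, 20–29=6718, 30–39=16214, 40+=27929
Period 4.
Births: 6718 × 0.317 = 2130, 16214 × 0.359 = 5821 ⇒ total 7951
Group 2: 11736 × 0.97 = 11384
Group 3: 10870 × 0.952 = 10348
Group 4: 6718 × 0.944 = 6342
Group 5: 16214 × 0.933 + 27929 × 0.602 = 15128 + 16813 = 31941
Population now: 0–9=7951, 10–19=11384, 20–29=10348, 30–39=6342, 40+=31941
Total: 65200 → 67966; change = 2766; percentage change = 4.2%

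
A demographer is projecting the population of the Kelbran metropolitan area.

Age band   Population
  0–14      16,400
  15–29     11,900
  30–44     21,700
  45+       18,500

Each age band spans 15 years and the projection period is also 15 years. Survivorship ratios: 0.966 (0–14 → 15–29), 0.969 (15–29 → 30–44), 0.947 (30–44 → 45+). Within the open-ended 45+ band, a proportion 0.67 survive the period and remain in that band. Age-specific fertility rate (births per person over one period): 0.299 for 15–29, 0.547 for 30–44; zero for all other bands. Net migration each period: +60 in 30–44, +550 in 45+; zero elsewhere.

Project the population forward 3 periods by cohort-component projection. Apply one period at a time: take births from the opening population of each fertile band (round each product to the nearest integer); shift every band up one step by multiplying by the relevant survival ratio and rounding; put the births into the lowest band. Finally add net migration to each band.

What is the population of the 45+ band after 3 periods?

37903

Period 1:
Births: 11900 × 0.299 = 3558 ; 21700 × 0.547 = 11870 → total 15428
15–29: 16400 × 0.966 = 15842
30–44: 11900 × 0.969 = 11531
45+: 21700 × 0.947 + 18500 × 0.67 = 20550 + 12395 = 32945
Net migration: 30–44 + 60 → 11591; 45+ + 550 → 33495
→ [15428, 15842, 11591, 33495]
Period 2:
Births: 15842 × 0.299 = 4737 ; 11591 × 0.547 = 6340 → total 11077
15–29: 15428 × 0.966 = 14903
30–44: 15842 × 0.969 = 15351
45+: 11591 × 0.947 + 33495 × 0.67 = 10977 + 22442 = 33419
Net migration: 30–44 + 60 → 15411; 45+ + 550 → 33969
→ [11077, 14903, 15411, 33969]
Period 3:
Births: 14903 × 0.299 = 4456 ; 15411 × 0.547 = 8430 → total 12886
15–29: 11077 × 0.966 = 10700
30–44: 14903 × 0.969 = 14441
45+: 15411 × 0.947 + 33969 × 0.67 = 14594 + 22759 = 37353
Net migration: 30–44 + 60 → 14501; 45+ + 550 → 37903
→ [12886, 10700, 14501, 37903]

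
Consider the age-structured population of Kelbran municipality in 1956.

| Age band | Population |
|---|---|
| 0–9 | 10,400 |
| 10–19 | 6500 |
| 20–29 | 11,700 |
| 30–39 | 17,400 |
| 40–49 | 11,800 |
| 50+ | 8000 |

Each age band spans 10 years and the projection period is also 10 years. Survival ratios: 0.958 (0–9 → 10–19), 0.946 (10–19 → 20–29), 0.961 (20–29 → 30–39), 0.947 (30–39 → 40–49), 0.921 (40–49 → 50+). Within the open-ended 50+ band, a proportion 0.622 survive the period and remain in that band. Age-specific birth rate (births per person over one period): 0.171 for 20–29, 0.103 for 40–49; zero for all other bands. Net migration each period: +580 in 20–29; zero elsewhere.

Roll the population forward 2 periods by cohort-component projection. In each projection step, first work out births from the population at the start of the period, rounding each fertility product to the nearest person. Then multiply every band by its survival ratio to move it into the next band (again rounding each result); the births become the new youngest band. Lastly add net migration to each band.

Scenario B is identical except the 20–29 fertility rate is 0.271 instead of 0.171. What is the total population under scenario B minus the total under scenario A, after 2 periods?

1794

Period 1:
Births: 11700 × 0.171 = 2001  |  11800 × 0.103 = 1215 → 3216
10–19: 10400 × 0.958 = 9963
20–29: 6500 × 0.946 = 6149
30–39: 11700 × 0.961 = 11244
40–49: 17400 × 0.947 = 16478
50+: 11800 × 0.921 + 8000 × 0.622 = 10868 + 4976 = 15844
Net migration: 20–29 + 580 → 6729
→ [3216, 9963, 6729, 11244, 16478, 15844]
Period 2:
Births: 6729 × 0.171 = 1151  |  16478 × 0.103 = 1697 → 2848
10–19: 3216 × 0.958 = 3081
20–29: 9963 × 0.946 = 9425
30–39: 6729 × 0.961 = 6467
40–49: 11244 × 0.947 = 10648
50+: 16478 × 0.921 + 15844 × 0.622 = 15176 + 9855 = 25031
Net migration: 20–29 + 580 → 10005
→ [2848, 3081, 10005, 6467, 10648, 25031]
Scenario A total after 2 periods: 58080
Scenario B projection —
Period 1:
Births: 11700 × 0.271 = 3171  |  11800 × 0.103 = 1215 → 4386
10–19: 10400 × 0.958 = 9963
20–29: 6500 × 0.946 = 6149
30–39: 11700 × 0.961 = 11244
40–49: 17400 × 0.947 = 16478
50+: 11800 × 0.921 + 8000 × 0.622 = 10868 + 4976 = 15844
Net migration: 20–29 + 580 → 6729
→ [4386, 9963, 6729, 11244, 16478, 15844]
Period 2:
Births: 6729 × 0.271 = 1824  |  16478 × 0.103 = 1697 → 3521
10–19: 4386 × 0.958 = 4202
20–29: 9963 × 0.946 = 9425
30–39: 6729 × 0.961 = 6467
40–49: 11244 × 0.947 = 10648
50+: 16478 × 0.921 + 15844 × 0.622 = 15176 + 9855 = 25031
Net migration: 20–29 + 580 → 10005
→ [3521, 4202, 10005, 6467, 10648, 25031]
Scenario B total after 2 periods: 59874
Difference B − A = 59874 − 58080 = 1794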